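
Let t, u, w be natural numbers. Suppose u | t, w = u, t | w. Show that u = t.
Because w = u and t | w, t | u. Because u | t, u = t.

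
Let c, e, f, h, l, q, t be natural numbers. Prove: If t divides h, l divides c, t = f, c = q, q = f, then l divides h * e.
c = q and q = f, therefore c = f. l divides c, so l divides f. Since t = f and t divides h, f divides h. Since l divides f, l divides h. Then l divides h * e.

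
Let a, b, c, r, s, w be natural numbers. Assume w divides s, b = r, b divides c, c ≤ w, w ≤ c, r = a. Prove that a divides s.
c ≤ w and w ≤ c, thus c = w. b = r and b divides c, hence r divides c. Since c = w, r divides w. Since w divides s, r divides s. r = a, so a divides s.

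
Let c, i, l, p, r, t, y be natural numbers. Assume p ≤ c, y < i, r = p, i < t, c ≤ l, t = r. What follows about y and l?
y < l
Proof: t = r and r = p, hence t = p. Since y < i and i < t, y < t. t = p, so y < p. Because p ≤ c and c ≤ l, p ≤ l. y < p, so y < l.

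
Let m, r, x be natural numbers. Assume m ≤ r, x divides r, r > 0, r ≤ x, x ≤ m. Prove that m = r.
x divides r and r > 0, thus x ≤ r. r ≤ x, so x = r. Since x ≤ m, r ≤ m. m ≤ r, so m = r.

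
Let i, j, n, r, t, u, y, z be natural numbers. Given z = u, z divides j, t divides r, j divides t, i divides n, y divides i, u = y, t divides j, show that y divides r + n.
z = u and u = y, therefore z = y. Since z divides j, y divides j. t divides j and j divides t, therefore t = j. Since t divides r, j divides r. From y divides j, y divides r. Since y divides i and i divides n, y divides n. Since y divides r, y divides r + n.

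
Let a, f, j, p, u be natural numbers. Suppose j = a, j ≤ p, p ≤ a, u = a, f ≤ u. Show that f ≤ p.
j = a and j ≤ p, hence a ≤ p. Since p ≤ a, a = p. Because u = a and f ≤ u, f ≤ a. Since a = p, f ≤ p.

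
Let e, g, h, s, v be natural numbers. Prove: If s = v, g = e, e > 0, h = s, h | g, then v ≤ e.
Because h = s and s = v, h = v. g = e and h | g, thus h | e. Since e > 0, h ≤ e. From h = v, v ≤ e.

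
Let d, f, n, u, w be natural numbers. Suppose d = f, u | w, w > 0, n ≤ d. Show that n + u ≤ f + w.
d = f and n ≤ d, hence n ≤ f. From u | w and w > 0, u ≤ w. Since n ≤ f, n + u ≤ f + w.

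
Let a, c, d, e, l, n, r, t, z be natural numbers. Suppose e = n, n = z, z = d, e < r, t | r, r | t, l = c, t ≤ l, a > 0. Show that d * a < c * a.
e = n and n = z, so e = z. Since z = d, e = d. Since e < r, d < r. From t | r and r | t, t = r. l = c and t ≤ l, so t ≤ c. From t = r, r ≤ c. Since d < r, d < c. a > 0, so d * a < c * a.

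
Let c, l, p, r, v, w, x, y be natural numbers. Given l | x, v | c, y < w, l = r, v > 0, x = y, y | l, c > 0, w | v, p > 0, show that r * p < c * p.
From x = y and l | x, l | y. Since y | l, y = l. l = r, so y = r. From w | v and v > 0, w ≤ v. Since y < w, y < v. Since v | c and c > 0, v ≤ c. y < v, so y < c. Since y = r, r < c. p > 0, so r * p < c * p.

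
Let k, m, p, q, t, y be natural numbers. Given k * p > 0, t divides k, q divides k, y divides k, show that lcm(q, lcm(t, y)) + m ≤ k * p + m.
t divides k and y divides k, so lcm(t, y) divides k. q divides k, so lcm(q, lcm(t, y)) divides k. Then lcm(q, lcm(t, y)) divides k * p. k * p > 0, so lcm(q, lcm(t, y)) ≤ k * p. Then lcm(q, lcm(t, y)) + m ≤ k * p + m.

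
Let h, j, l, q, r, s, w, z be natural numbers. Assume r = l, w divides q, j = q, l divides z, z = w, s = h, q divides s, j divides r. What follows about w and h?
w divides h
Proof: Because j = q and j divides r, q divides r. Since r = l, q divides l. From z = w and l divides z, l divides w. q divides l, so q divides w. w divides q, so q = w. s = h and q divides s, thus q divides h. Since q = w, w divides h.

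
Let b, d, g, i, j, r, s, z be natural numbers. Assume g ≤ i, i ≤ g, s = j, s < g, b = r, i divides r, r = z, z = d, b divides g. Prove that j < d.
From i ≤ g and g ≤ i, i = g. i divides r, so g divides r. b = r and b divides g, thus r divides g. Since g divides r, g = r. Since r = z, g = z. z = d, so g = d. Since s = j and s < g, j < g. g = d, so j < d.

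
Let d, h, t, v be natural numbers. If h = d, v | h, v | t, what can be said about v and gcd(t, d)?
v | gcd(t, d)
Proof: h = d and v | h, therefore v | d. Since v | t, v | gcd(t, d).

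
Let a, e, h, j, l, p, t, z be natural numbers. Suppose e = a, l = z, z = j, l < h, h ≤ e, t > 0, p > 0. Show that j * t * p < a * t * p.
l = z and z = j, so l = j. l < h and h ≤ e, therefore l < e. l = j, so j < e. e = a, so j < a. Since t > 0, by multiplying by a positive, j * t < a * t. From p > 0, by multiplying by a positive, j * t * p < a * t * p.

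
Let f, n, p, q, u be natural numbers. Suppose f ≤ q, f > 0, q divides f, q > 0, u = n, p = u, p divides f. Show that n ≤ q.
From p = u and u = n, p = n. q divides f and f > 0, therefore q ≤ f. From f ≤ q, f = q. From p divides f, p divides q. Because q > 0, p ≤ q. Because p = n, n ≤ q.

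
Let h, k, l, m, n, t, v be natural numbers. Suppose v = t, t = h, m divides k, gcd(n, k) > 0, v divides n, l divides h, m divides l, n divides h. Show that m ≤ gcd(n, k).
v = t and t = h, so v = h. Since v divides n, h divides n. From n divides h, h = n. Because m divides l and l divides h, m divides h. h = n, so m divides n. m divides k, so m divides gcd(n, k). Since gcd(n, k) > 0, m ≤ gcd(n, k).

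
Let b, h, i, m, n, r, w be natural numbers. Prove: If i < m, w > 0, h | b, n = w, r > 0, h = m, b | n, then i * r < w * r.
From n = w and b | n, b | w. Because h | b, h | w. Since h = m, m | w. w > 0, so m ≤ w. i < m, so i < w. r > 0, so i * r < w * r.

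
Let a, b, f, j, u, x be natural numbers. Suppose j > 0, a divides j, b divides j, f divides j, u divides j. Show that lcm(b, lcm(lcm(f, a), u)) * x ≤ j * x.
Since f divides j and a divides j, lcm(f, a) divides j. Since u divides j, lcm(lcm(f, a), u) divides j. Since b divides j, lcm(b, lcm(lcm(f, a), u)) divides j. j > 0, so lcm(b, lcm(lcm(f, a), u)) ≤ j. By multiplying by a non-negative, lcm(b, lcm(lcm(f, a), u)) * x ≤ j * x.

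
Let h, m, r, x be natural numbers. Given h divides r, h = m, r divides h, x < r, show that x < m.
r divides h and h divides r, so r = h. h = m, so r = m. Since x < r, x < m.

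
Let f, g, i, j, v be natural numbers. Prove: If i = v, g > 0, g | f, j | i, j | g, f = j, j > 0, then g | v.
j | g and g > 0, so j ≤ g. f = j and g | f, so g | j. Since j > 0, g ≤ j. From j ≤ g, j = g. From i = v and j | i, j | v. Since j = g, g | v.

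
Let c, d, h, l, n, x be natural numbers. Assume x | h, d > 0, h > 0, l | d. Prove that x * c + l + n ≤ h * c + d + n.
Because x | h and h > 0, x ≤ h. Then x * c ≤ h * c. Because l | d and d > 0, l ≤ d. Then l + n ≤ d + n. x * c ≤ h * c, so x * c + l + n ≤ h * c + d + n.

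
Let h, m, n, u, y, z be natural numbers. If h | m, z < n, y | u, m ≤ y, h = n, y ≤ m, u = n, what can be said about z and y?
z < y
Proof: Because m ≤ y and y ≤ m, m = y. h = n and h | m, therefore n | m. Because m = y, n | y. u = n and y | u, thus y | n. Since n | y, n = y. Since z < n, z < y.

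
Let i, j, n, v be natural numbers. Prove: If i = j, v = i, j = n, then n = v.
Since v = i and i = j, v = j. Because j = n, v = n. Then n = v.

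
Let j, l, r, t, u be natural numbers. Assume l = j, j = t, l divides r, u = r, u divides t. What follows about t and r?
t = r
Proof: l = j and j = t, so l = t. l divides r, so t divides r. Because u = r and u divides t, r divides t. Since t divides r, t = r.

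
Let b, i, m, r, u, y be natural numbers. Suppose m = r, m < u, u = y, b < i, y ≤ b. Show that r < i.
m = r and m < u, thus r < u. Since u = y, r < y. From y ≤ b and b < i, y < i. r < y, so r < i.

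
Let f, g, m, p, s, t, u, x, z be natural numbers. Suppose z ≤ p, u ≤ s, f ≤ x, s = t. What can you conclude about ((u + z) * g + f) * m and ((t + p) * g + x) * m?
((u + z) * g + f) * m ≤ ((t + p) * g + x) * m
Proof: Since s = t and u ≤ s, u ≤ t. Since z ≤ p, u + z ≤ t + p. Then (u + z) * g ≤ (t + p) * g. Since f ≤ x, (u + z) * g + f ≤ (t + p) * g + x. Then ((u + z) * g + f) * m ≤ ((t + p) * g + x) * m.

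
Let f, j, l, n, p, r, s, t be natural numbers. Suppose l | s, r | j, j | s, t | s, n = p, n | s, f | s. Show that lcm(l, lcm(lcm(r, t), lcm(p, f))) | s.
From r | j and j | s, r | s. Since t | s, lcm(r, t) | s. n = p and n | s, therefore p | s. Since f | s, lcm(p, f) | s. Since lcm(r, t) | s, lcm(lcm(r, t), lcm(p, f)) | s. Since l | s, lcm(l, lcm(lcm(r, t), lcm(p, f))) | s.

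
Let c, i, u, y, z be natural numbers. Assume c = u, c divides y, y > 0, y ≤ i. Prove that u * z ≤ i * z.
From c = u and c divides y, u divides y. Since y > 0, u ≤ y. Since y ≤ i, u ≤ i. By multiplying by a non-negative, u * z ≤ i * z.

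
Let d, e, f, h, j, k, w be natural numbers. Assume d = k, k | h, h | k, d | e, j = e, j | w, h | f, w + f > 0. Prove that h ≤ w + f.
Because k | h and h | k, k = h. d = k, so d = h. j = e and j | w, thus e | w. Since d | e, d | w. d = h, so h | w. h | f, so h | w + f. Since w + f > 0, h ≤ w + f.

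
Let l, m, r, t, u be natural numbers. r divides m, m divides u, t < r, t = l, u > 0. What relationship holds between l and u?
l < u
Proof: t = l and t < r, so l < r. From r divides m and m divides u, r divides u. Since u > 0, r ≤ u. Since l < r, l < u.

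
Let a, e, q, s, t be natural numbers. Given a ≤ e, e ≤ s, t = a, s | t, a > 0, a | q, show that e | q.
t = a and s | t, therefore s | a. a > 0, so s ≤ a. From e ≤ s, e ≤ a. a ≤ e, so a = e. Since a | q, e | q.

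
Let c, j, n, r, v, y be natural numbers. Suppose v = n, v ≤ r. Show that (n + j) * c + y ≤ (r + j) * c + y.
Since v = n and v ≤ r, n ≤ r. Then n + j ≤ r + j. Then (n + j) * c ≤ (r + j) * c. Then (n + j) * c + y ≤ (r + j) * c + y.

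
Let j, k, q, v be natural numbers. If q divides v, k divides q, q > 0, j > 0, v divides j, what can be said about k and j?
k ≤ j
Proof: k divides q and q > 0, therefore k ≤ q. q divides v and v divides j, thus q divides j. Since j > 0, q ≤ j. Since k ≤ q, k ≤ j.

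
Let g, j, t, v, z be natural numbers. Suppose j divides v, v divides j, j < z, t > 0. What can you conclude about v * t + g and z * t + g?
v * t + g < z * t + g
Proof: j divides v and v divides j, thus j = v. j < z, so v < z. From t > 0, by multiplying by a positive, v * t < z * t. Then v * t + g < z * t + g.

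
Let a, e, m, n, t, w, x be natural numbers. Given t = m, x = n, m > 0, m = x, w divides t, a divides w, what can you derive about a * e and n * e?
a * e ≤ n * e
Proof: From m = x and x = n, m = n. Because t = m and w divides t, w divides m. Since a divides w, a divides m. Since m > 0, a ≤ m. Because m = n, a ≤ n. By multiplying by a non-negative, a * e ≤ n * e.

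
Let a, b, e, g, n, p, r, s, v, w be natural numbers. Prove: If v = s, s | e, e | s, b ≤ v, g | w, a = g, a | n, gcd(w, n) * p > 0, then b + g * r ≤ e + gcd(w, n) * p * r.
s | e and e | s, therefore s = e. Since v = s, v = e. b ≤ v, so b ≤ e. a = g and a | n, thus g | n. From g | w, g | gcd(w, n). Then g | gcd(w, n) * p. gcd(w, n) * p > 0, so g ≤ gcd(w, n) * p. Then g * r ≤ gcd(w, n) * p * r. From b ≤ e, b + g * r ≤ e + gcd(w, n) * p * r.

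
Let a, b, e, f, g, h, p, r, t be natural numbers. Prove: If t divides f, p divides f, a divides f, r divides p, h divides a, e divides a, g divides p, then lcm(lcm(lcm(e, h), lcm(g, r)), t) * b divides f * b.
From e divides a and h divides a, lcm(e, h) divides a. Since a divides f, lcm(e, h) divides f. g divides p and r divides p, therefore lcm(g, r) divides p. Because p divides f, lcm(g, r) divides f. lcm(e, h) divides f, so lcm(lcm(e, h), lcm(g, r)) divides f. Since t divides f, lcm(lcm(lcm(e, h), lcm(g, r)), t) divides f. Then lcm(lcm(lcm(e, h), lcm(g, r)), t) * b divides f * b.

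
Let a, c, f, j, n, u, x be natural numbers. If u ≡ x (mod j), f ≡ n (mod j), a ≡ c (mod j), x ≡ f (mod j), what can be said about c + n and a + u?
c + n ≡ a + u (mod j)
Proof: From u ≡ x (mod j) and x ≡ f (mod j), u ≡ f (mod j). f ≡ n (mod j), so u ≡ n (mod j). Using a ≡ c (mod j), by adding congruences, a + u ≡ c + n (mod j). Then c + n ≡ a + u (mod j).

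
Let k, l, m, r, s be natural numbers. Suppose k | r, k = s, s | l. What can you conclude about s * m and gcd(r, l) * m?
s * m | gcd(r, l) * m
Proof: k = s and k | r, so s | r. Since s | l, s | gcd(r, l). Then s * m | gcd(r, l) * m.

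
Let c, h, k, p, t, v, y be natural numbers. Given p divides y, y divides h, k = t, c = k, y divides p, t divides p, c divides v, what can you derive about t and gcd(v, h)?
t divides gcd(v, h)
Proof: c = k and c divides v, hence k divides v. Since k = t, t divides v. From p divides y and y divides p, p = y. Because t divides p, t divides y. y divides h, so t divides h. t divides v, so t divides gcd(v, h).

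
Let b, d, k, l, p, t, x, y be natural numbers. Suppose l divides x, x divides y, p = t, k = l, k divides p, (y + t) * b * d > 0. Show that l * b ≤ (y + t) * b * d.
From l divides x and x divides y, l divides y. Because k = l and k divides p, l divides p. p = t, so l divides t. l divides y, so l divides y + t. Then l * b divides (y + t) * b. Then l * b divides (y + t) * b * d. (y + t) * b * d > 0, so l * b ≤ (y + t) * b * d.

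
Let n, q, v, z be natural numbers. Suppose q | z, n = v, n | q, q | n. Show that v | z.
q | n and n | q, thus q = n. n = v, so q = v. Since q | z, v | z.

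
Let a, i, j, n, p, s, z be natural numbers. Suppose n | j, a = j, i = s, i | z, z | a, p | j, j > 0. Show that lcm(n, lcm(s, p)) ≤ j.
i | z and z | a, thus i | a. i = s, so s | a. Because a = j, s | j. p | j, so lcm(s, p) | j. Since n | j, lcm(n, lcm(s, p)) | j. Since j > 0, lcm(n, lcm(s, p)) ≤ j.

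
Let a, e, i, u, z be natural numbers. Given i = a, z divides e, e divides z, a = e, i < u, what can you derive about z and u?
z < u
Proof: Since i = a and a = e, i = e. Because e divides z and z divides e, e = z. i = e, so i = z. Since i < u, z < u.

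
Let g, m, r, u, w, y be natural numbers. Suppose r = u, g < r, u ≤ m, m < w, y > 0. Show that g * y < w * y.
r = u and g < r, so g < u. u ≤ m, so g < m. m < w, so g < w. Since y > 0, by multiplying by a positive, g * y < w * y.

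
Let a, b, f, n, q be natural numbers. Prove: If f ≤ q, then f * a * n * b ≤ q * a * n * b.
f ≤ q. By multiplying by a non-negative, f * a ≤ q * a. By multiplying by a non-negative, f * a * n ≤ q * a * n. By multiplying by a non-negative, f * a * n * b ≤ q * a * n * b.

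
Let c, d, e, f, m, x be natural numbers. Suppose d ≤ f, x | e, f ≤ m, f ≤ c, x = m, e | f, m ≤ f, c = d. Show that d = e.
From c = d and f ≤ c, f ≤ d. d ≤ f, so d = f. m ≤ f and f ≤ m, hence m = f. x = m and x | e, so m | e. Since m = f, f | e. e | f, so f = e. Since d = f, d = e.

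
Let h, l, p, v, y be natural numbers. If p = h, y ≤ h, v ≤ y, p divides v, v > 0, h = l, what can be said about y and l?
y = l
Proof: From p = h and p divides v, h divides v. v > 0, so h ≤ v. Since v ≤ y, h ≤ y. Since y ≤ h, y = h. h = l, so y = l.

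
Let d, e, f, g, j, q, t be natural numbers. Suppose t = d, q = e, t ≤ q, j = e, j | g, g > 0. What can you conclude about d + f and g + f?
d + f ≤ g + f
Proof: q = e and t ≤ q, so t ≤ e. t = d, so d ≤ e. j = e and j | g, hence e | g. g > 0, so e ≤ g. Since d ≤ e, d ≤ g. Then d + f ≤ g + f.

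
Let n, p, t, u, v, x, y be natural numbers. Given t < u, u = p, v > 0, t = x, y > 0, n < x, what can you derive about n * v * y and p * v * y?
n * v * y < p * v * y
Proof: u = p and t < u, hence t < p. t = x, so x < p. n < x, so n < p. Since v > 0, by multiplying by a positive, n * v < p * v. Since y > 0, by multiplying by a positive, n * v * y < p * v * y.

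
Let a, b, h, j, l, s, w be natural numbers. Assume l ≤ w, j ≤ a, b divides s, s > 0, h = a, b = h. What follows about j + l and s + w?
j + l ≤ s + w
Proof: b = h and h = a, thus b = a. b divides s, so a divides s. Since s > 0, a ≤ s. From j ≤ a, j ≤ s. Since l ≤ w, j + l ≤ s + w.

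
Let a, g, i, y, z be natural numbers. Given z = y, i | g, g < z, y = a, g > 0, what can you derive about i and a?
i < a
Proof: z = y and y = a, thus z = a. From i | g and g > 0, i ≤ g. Since g < z, i < z. z = a, so i < a.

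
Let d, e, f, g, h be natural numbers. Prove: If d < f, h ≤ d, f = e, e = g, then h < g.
Since f = e and e = g, f = g. h ≤ d and d < f, so h < f. Since f = g, h < g.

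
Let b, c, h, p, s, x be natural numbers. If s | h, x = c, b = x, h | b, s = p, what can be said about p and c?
p | c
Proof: b = x and x = c, hence b = c. Since s | h and h | b, s | b. s = p, so p | b. Since b = c, p | c.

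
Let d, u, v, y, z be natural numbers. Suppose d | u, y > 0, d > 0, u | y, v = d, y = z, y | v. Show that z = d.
Because d | u and u | y, d | y. y > 0, so d ≤ y. Since v = d and y | v, y | d. d > 0, so y ≤ d. d ≤ y, so d = y. y = z, so d = z. Then z = d.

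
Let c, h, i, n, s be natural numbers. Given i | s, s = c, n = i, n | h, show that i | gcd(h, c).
n = i and n | h, thus i | h. s = c and i | s, hence i | c. i | h, so i | gcd(h, c).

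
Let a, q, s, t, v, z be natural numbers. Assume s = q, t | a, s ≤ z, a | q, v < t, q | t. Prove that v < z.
t | a and a | q, therefore t | q. Since q | t, t = q. Since v < t, v < q. s = q and s ≤ z, hence q ≤ z. v < q, so v < z.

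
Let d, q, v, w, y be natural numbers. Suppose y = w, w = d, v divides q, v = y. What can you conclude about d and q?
d divides q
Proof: Because v = y and y = w, v = w. w = d, so v = d. Since v divides q, d divides q.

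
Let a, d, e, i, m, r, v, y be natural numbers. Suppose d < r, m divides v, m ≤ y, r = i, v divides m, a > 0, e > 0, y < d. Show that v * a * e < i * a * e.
m divides v and v divides m, so m = v. Because m ≤ y and y < d, m < d. Since d < r, m < r. r = i, so m < i. m = v, so v < i. Because a > 0, by multiplying by a positive, v * a < i * a. Using e > 0 and multiplying by a positive, v * a * e < i * a * e.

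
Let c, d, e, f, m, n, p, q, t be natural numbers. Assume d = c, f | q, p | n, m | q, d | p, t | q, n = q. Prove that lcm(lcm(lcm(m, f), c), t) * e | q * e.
m | q and f | q, thus lcm(m, f) | q. From n = q and p | n, p | q. Since d | p, d | q. Because d = c, c | q. Since lcm(m, f) | q, lcm(lcm(m, f), c) | q. t | q, so lcm(lcm(lcm(m, f), c), t) | q. Then lcm(lcm(lcm(m, f), c), t) * e | q * e.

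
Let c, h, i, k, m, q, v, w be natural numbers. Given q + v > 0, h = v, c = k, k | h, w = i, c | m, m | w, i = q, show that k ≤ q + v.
Because c = k and c | m, k | m. From m | w, k | w. w = i, so k | i. Since i = q, k | q. h = v and k | h, thus k | v. Since k | q, k | q + v. q + v > 0, so k ≤ q + v.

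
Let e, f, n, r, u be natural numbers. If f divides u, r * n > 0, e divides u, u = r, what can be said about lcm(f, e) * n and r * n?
lcm(f, e) * n ≤ r * n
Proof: f divides u and e divides u, thus lcm(f, e) divides u. u = r, so lcm(f, e) divides r. Then lcm(f, e) * n divides r * n. Since r * n > 0, lcm(f, e) * n ≤ r * n.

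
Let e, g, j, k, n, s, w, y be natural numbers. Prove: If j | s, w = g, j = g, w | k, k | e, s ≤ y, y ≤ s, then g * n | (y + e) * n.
Because s ≤ y and y ≤ s, s = y. j = g and j | s, so g | s. s = y, so g | y. Since w | k and k | e, w | e. w = g, so g | e. Since g | y, g | y + e. Then g * n | (y + e) * n.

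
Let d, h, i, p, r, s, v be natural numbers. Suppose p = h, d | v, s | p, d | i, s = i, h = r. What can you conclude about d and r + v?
d | r + v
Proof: p = h and h = r, hence p = r. s = i and s | p, thus i | p. Since d | i, d | p. p = r, so d | r. Because d | v, d | r + v.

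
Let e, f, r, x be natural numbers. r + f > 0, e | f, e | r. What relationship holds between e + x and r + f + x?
e + x ≤ r + f + x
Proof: e | r and e | f, so e | r + f. Since r + f > 0, e ≤ r + f. Then e + x ≤ r + f + x.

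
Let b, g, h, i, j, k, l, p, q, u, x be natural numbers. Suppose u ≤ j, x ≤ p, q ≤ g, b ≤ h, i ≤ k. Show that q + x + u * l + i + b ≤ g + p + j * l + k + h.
Because q ≤ g and x ≤ p, q + x ≤ g + p. Because u ≤ j, u * l ≤ j * l. Because q + x ≤ g + p, q + x + u * l ≤ g + p + j * l. Since i ≤ k and b ≤ h, i + b ≤ k + h. q + x + u * l ≤ g + p + j * l, so q + x + u * l + i + b ≤ g + p + j * l + k + h.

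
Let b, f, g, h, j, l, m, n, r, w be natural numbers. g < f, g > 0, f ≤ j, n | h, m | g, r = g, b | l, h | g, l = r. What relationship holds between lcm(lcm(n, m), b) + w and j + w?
lcm(lcm(n, m), b) + w < j + w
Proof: n | h and h | g, hence n | g. Because m | g, lcm(n, m) | g. l = r and r = g, therefore l = g. b | l, so b | g. Because lcm(n, m) | g, lcm(lcm(n, m), b) | g. Since g > 0, lcm(lcm(n, m), b) ≤ g. From g < f, lcm(lcm(n, m), b) < f. f ≤ j, so lcm(lcm(n, m), b) < j. Then lcm(lcm(n, m), b) + w < j + w.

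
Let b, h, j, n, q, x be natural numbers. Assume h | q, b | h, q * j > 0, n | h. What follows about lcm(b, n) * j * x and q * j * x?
lcm(b, n) * j * x ≤ q * j * x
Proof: Because b | h and n | h, lcm(b, n) | h. Since h | q, lcm(b, n) | q. Then lcm(b, n) * j | q * j. Since q * j > 0, lcm(b, n) * j ≤ q * j. Then lcm(b, n) * j * x ≤ q * j * x.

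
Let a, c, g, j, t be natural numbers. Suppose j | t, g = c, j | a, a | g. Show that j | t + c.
Since j | a and a | g, j | g. Since g = c, j | c. Because j | t, j | t + c.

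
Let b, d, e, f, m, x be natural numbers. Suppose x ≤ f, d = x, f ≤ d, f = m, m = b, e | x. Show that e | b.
Because d = x and f ≤ d, f ≤ x. Since x ≤ f, x = f. From f = m, x = m. Since m = b, x = b. e | x, so e | b.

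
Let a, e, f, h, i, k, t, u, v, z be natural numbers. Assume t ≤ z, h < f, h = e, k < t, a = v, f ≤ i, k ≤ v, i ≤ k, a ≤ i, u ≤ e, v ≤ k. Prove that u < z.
From v ≤ k and k ≤ v, v = k. a = v, so a = k. a ≤ i, so k ≤ i. Since i ≤ k, i = k. h = e and h < f, thus e < f. Since f ≤ i, e < i. u ≤ e, so u < i. Since i = k, u < k. k < t and t ≤ z, therefore k < z. Since u < k, u < z.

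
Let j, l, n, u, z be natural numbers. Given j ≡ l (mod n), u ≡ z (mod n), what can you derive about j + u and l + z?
j + u ≡ l + z (mod n)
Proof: j ≡ l (mod n) and u ≡ z (mod n). By adding congruences, j + u ≡ l + z (mod n).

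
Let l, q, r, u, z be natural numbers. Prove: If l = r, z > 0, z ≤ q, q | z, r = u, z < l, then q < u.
From q | z and z > 0, q ≤ z. z ≤ q, so z = q. Since l = r and z < l, z < r. z = q, so q < r. Because r = u, q < u.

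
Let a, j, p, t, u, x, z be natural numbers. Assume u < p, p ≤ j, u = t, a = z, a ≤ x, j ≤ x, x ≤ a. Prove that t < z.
u = t and u < p, therefore t < p. x ≤ a and a ≤ x, therefore x = a. a = z, so x = z. Because p ≤ j and j ≤ x, p ≤ x. From x = z, p ≤ z. t < p, so t < z.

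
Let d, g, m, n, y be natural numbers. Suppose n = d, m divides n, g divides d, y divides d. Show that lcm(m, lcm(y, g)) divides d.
Since n = d and m divides n, m divides d. y divides d and g divides d, hence lcm(y, g) divides d. From m divides d, lcm(m, lcm(y, g)) divides d.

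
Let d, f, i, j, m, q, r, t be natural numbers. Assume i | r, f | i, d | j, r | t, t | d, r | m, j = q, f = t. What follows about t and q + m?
t | q + m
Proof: Because t | d and d | j, t | j. Since j = q, t | q. f = t and f | i, so t | i. Since i | r, t | r. Since r | t, r = t. r | m, so t | m. t | q, so t | q + m.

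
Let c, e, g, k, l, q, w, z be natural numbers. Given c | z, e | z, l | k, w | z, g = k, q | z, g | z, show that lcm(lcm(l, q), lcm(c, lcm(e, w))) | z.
g = k and g | z, therefore k | z. l | k, so l | z. q | z, so lcm(l, q) | z. From e | z and w | z, lcm(e, w) | z. c | z, so lcm(c, lcm(e, w)) | z. Since lcm(l, q) | z, lcm(lcm(l, q), lcm(c, lcm(e, w))) | z.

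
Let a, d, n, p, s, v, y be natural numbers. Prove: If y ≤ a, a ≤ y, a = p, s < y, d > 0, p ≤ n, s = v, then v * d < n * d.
Because y ≤ a and a ≤ y, y = a. From a = p, y = p. Because s < y, s < p. Since s = v, v < p. Because p ≤ n, v < n. Using d > 0 and multiplying by a positive, v * d < n * d.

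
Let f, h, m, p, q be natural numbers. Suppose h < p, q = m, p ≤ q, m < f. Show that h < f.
Since q = m and p ≤ q, p ≤ m. Since h < p, h < m. m < f, so h < f.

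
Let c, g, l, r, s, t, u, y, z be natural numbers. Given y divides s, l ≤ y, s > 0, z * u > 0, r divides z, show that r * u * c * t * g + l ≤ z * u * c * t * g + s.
r divides z, so r * u divides z * u. z * u > 0, so r * u ≤ z * u. By multiplying by a non-negative, r * u * c ≤ z * u * c. By multiplying by a non-negative, r * u * c * t ≤ z * u * c * t. By multiplying by a non-negative, r * u * c * t * g ≤ z * u * c * t * g. y divides s and s > 0, thus y ≤ s. Because l ≤ y, l ≤ s. Because r * u * c * t * g ≤ z * u * c * t * g, r * u * c * t * g + l ≤ z * u * c * t * g + s.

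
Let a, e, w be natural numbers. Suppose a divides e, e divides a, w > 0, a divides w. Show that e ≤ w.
a divides e and e divides a, hence a = e. a divides w and w > 0, so a ≤ w. a = e, so e ≤ w.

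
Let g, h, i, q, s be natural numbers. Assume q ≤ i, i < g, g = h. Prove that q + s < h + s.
q ≤ i and i < g, thus q < g. g = h, so q < h. Then q + s < h + s.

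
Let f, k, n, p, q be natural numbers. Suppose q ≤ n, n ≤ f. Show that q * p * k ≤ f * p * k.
q ≤ n and n ≤ f, hence q ≤ f. By multiplying by a non-negative, q * p ≤ f * p. By multiplying by a non-negative, q * p * k ≤ f * p * k.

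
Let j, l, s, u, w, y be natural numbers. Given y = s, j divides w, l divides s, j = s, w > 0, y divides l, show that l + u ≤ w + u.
Because y = s and y divides l, s divides l. l divides s, so s = l. j = s and j divides w, thus s divides w. Since w > 0, s ≤ w. Since s = l, l ≤ w. Then l + u ≤ w + u.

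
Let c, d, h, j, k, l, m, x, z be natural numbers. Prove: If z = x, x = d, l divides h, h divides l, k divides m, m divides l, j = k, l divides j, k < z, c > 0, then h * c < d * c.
Since z = x and x = d, z = d. From l divides h and h divides l, l = h. k divides m and m divides l, therefore k divides l. Because j = k and l divides j, l divides k. Since k divides l, k = l. k < z, so l < z. Since l = h, h < z. Since z = d, h < d. Because c > 0, by multiplying by a positive, h * c < d * c.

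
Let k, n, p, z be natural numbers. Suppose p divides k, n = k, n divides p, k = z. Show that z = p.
n = k and n divides p, therefore k divides p. Since p divides k, p = k. k = z, so p = z. Then z = p.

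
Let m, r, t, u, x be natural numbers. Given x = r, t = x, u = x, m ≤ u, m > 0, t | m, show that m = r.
u = x and m ≤ u, so m ≤ x. Because t | m and m > 0, t ≤ m. Since t = x, x ≤ m. Since m ≤ x, m = x. Because x = r, m = r.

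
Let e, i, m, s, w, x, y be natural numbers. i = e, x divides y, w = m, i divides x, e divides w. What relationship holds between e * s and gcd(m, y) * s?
e * s divides gcd(m, y) * s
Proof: w = m and e divides w, therefore e divides m. From i = e and i divides x, e divides x. Since x divides y, e divides y. e divides m, so e divides gcd(m, y). Then e * s divides gcd(m, y) * s.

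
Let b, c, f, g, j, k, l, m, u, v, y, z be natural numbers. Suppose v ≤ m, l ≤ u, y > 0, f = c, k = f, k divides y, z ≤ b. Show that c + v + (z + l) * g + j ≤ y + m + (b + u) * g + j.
k = f and f = c, therefore k = c. Since k divides y and y > 0, k ≤ y. Since k = c, c ≤ y. From z ≤ b and l ≤ u, z + l ≤ b + u. By multiplying by a non-negative, (z + l) * g ≤ (b + u) * g. Since v ≤ m, v + (z + l) * g ≤ m + (b + u) * g. Then v + (z + l) * g + j ≤ m + (b + u) * g + j. Since c ≤ y, c + v + (z + l) * g + j ≤ y + m + (b + u) * g + j.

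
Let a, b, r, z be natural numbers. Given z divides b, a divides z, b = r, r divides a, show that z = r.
Because b = r and z divides b, z divides r. Because r divides a and a divides z, r divides z. z divides r, so z = r.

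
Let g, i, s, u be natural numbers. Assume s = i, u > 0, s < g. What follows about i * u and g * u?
i * u < g * u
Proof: From s = i and s < g, i < g. u > 0, so i * u < g * u.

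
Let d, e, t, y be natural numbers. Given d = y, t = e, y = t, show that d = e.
d = y and y = t, so d = t. Since t = e, d = e.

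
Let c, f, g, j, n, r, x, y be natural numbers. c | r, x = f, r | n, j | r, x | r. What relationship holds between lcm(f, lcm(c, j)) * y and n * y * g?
lcm(f, lcm(c, j)) * y | n * y * g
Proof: x = f and x | r, thus f | r. c | r and j | r, hence lcm(c, j) | r. Since f | r, lcm(f, lcm(c, j)) | r. Because r | n, lcm(f, lcm(c, j)) | n. Then lcm(f, lcm(c, j)) * y | n * y. Then lcm(f, lcm(c, j)) * y | n * y * g.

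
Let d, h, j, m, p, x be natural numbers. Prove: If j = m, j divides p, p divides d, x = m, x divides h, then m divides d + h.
j = m and j divides p, thus m divides p. Since p divides d, m divides d. From x = m and x divides h, m divides h. Since m divides d, m divides d + h.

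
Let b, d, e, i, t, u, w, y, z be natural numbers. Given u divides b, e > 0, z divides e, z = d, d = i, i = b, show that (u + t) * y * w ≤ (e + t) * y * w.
d = i and i = b, hence d = b. z = d and z divides e, so d divides e. From d = b, b divides e. u divides b, so u divides e. e > 0, so u ≤ e. Then u + t ≤ e + t. By multiplying by a non-negative, (u + t) * y ≤ (e + t) * y. By multiplying by a non-negative, (u + t) * y * w ≤ (e + t) * y * w.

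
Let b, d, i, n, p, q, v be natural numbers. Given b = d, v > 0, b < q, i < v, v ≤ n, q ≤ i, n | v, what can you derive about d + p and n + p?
d + p < n + p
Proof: n | v and v > 0, hence n ≤ v. v ≤ n, so v = n. From b < q and q ≤ i, b < i. Since i < v, b < v. Since v = n, b < n. Since b = d, d < n. Then d + p < n + p.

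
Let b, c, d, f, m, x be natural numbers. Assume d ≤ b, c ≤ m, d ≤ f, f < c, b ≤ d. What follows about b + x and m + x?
b + x < m + x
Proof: From d ≤ b and b ≤ d, d = b. f < c and c ≤ m, hence f < m. Since d ≤ f, d < m. Since d = b, b < m. Then b + x < m + x.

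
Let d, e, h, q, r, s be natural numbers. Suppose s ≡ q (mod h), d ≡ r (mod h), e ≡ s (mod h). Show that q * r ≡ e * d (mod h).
e ≡ s (mod h) and s ≡ q (mod h), hence e ≡ q (mod h). From d ≡ r (mod h), e * d ≡ q * r (mod h). Then q * r ≡ e * d (mod h).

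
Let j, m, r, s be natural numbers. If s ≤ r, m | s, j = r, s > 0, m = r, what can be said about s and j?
s = j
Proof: m = r and m | s, thus r | s. Since s > 0, r ≤ s. Since s ≤ r, r = s. Because j = r, j = s. Then s = j.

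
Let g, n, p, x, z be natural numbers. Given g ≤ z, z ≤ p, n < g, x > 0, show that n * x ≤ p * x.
From g ≤ z and z ≤ p, g ≤ p. n < g, so n < p. Since x > 0, by multiplying by a positive, n * x < p * x. Then n * x ≤ p * x.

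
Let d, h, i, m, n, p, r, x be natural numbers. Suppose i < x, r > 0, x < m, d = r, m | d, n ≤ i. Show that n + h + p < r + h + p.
i < x and x < m, therefore i < m. n ≤ i, so n < m. d = r and m | d, hence m | r. Since r > 0, m ≤ r. Because n < m, n < r. Then n + h < r + h. Then n + h + p < r + h + p.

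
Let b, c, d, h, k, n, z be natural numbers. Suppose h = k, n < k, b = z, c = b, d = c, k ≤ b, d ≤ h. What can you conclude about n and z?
n < z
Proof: Because d = c and c = b, d = b. h = k and d ≤ h, thus d ≤ k. Since d = b, b ≤ k. Since k ≤ b, k = b. b = z, so k = z. Since n < k, n < z.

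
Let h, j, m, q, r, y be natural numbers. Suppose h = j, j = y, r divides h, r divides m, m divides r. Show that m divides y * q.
r divides m and m divides r, so r = m. Since h = j and j = y, h = y. Since r divides h, r divides y. r = m, so m divides y. Then m divides y * q.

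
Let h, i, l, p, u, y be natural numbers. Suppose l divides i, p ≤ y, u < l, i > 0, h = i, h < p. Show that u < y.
l divides i and i > 0, so l ≤ i. h = i and h < p, hence i < p. From l ≤ i, l < p. u < l, so u < p. Since p ≤ y, u < y.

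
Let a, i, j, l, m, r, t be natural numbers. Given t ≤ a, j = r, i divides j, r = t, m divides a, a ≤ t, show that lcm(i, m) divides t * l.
j = r and r = t, thus j = t. i divides j, so i divides t. a ≤ t and t ≤ a, so a = t. m divides a, so m divides t. Since i divides t, lcm(i, m) divides t. Then lcm(i, m) divides t * l.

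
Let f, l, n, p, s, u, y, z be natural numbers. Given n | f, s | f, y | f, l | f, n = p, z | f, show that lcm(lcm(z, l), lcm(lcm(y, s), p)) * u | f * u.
From z | f and l | f, lcm(z, l) | f. Since y | f and s | f, lcm(y, s) | f. n = p and n | f, therefore p | f. Since lcm(y, s) | f, lcm(lcm(y, s), p) | f. lcm(z, l) | f, so lcm(lcm(z, l), lcm(lcm(y, s), p)) | f. Then lcm(lcm(z, l), lcm(lcm(y, s), p)) * u | f * u.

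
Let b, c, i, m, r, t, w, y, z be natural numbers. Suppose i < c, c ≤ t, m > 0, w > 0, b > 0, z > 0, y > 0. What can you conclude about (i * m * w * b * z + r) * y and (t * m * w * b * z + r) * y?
(i * m * w * b * z + r) * y < (t * m * w * b * z + r) * y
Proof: i < c and c ≤ t, so i < t. Since m > 0, i * m < t * m. Because w > 0, i * m * w < t * m * w. Since b > 0, i * m * w * b < t * m * w * b. z > 0, so i * m * w * b * z < t * m * w * b * z. Then i * m * w * b * z + r < t * m * w * b * z + r. y > 0, so (i * m * w * b * z + r) * y < (t * m * w * b * z + r) * y.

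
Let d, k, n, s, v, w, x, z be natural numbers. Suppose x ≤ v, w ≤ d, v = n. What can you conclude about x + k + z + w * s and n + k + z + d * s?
x + k + z + w * s ≤ n + k + z + d * s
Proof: From v = n and x ≤ v, x ≤ n. Then x + k ≤ n + k. Then x + k + z ≤ n + k + z. Since w ≤ d, w * s ≤ d * s. x + k + z ≤ n + k + z, so x + k + z + w * s ≤ n + k + z + d * s.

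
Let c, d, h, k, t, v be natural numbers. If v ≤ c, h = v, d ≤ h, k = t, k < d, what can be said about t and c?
t < c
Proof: k < d and d ≤ h, so k < h. h = v, so k < v. v ≤ c, so k < c. k = t, so t < c.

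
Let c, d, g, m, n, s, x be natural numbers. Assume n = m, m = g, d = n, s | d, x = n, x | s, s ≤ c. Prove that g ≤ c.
Since n = m and m = g, n = g. d = n and s | d, so s | n. x = n and x | s, thus n | s. s | n, so s = n. s ≤ c, so n ≤ c. Since n = g, g ≤ c.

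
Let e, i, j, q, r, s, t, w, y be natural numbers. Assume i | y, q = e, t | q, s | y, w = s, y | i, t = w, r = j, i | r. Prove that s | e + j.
t = w and w = s, so t = s. q = e and t | q, hence t | e. Since t = s, s | e. y | i and i | y, hence y = i. From s | y, s | i. Since i | r, s | r. Since r = j, s | j. Since s | e, s | e + j.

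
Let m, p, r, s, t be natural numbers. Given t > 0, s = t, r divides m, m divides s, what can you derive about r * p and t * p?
r * p ≤ t * p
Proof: r divides m and m divides s, hence r divides s. s = t, so r divides t. Since t > 0, r ≤ t. By multiplying by a non-negative, r * p ≤ t * p.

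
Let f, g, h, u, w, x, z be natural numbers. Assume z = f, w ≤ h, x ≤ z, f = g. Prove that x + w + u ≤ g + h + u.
Because z = f and f = g, z = g. x ≤ z, so x ≤ g. w ≤ h, so x + w ≤ g + h. Then x + w + u ≤ g + h + u.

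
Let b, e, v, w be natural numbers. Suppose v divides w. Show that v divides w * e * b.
v divides w, therefore v divides w * e. Then v divides w * e * b.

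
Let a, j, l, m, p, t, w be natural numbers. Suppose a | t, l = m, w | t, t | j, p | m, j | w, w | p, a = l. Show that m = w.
a = l and l = m, thus a = m. t | j and j | w, therefore t | w. Since w | t, t = w. a | t, so a | w. a = m, so m | w. w | p and p | m, therefore w | m. Since m | w, m = w.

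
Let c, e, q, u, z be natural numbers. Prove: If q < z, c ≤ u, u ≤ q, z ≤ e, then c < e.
Because c ≤ u and u ≤ q, c ≤ q. Because q < z and z ≤ e, q < e. Since c ≤ q, c < e.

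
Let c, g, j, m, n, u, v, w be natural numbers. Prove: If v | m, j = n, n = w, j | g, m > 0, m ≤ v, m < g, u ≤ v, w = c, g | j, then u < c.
v | m and m > 0, so v ≤ m. m ≤ v, so m = v. Because g | j and j | g, g = j. j = n, so g = n. Since n = w, g = w. Because w = c, g = c. From m < g, m < c. Since m = v, v < c. From u ≤ v, u < c.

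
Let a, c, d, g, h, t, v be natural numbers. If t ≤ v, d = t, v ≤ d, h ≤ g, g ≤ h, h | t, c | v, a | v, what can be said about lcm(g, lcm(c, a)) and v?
lcm(g, lcm(c, a)) | v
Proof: Since d = t and v ≤ d, v ≤ t. Since t ≤ v, t = v. From h ≤ g and g ≤ h, h = g. Since h | t, g | t. From t = v, g | v. c | v and a | v, hence lcm(c, a) | v. Since g | v, lcm(g, lcm(c, a)) | v.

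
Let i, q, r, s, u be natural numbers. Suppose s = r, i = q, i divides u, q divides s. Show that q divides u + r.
Since i = q and i divides u, q divides u. s = r and q divides s, thus q divides r. q divides u, so q divides u + r.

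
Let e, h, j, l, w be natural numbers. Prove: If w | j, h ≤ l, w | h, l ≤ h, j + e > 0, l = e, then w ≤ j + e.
h ≤ l and l ≤ h, hence h = l. From l = e, h = e. Since w | h, w | e. Because w | j, w | j + e. Since j + e > 0, w ≤ j + e.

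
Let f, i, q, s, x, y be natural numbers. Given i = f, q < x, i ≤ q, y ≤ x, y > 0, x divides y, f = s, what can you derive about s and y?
s < y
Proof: x divides y and y > 0, hence x ≤ y. Because y ≤ x, x = y. i = f and f = s, hence i = s. Because i ≤ q, s ≤ q. Since q < x, s < x. x = y, so s < y.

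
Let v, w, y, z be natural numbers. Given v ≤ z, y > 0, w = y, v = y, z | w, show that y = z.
v = y and v ≤ z, so y ≤ z. w = y and z | w, therefore z | y. Since y > 0, z ≤ y. y ≤ z, so y = z.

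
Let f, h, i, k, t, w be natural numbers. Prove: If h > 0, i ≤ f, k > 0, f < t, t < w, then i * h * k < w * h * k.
f < t and t < w, thus f < w. Since i ≤ f, i < w. h > 0, so i * h < w * h. k > 0, so i * h * k < w * h * k.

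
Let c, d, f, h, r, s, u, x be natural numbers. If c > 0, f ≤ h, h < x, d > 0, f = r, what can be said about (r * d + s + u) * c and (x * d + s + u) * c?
(r * d + s + u) * c < (x * d + s + u) * c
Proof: f = r and f ≤ h, so r ≤ h. From h < x, r < x. Combining with d > 0, by multiplying by a positive, r * d < x * d. Then r * d + s < x * d + s. Then r * d + s + u < x * d + s + u. Since c > 0, by multiplying by a positive, (r * d + s + u) * c < (x * d + s + u) * c.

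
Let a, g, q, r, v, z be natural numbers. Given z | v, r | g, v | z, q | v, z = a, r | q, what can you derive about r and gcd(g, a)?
r | gcd(g, a)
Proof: v | z and z | v, so v = z. Because z = a, v = a. r | q and q | v, therefore r | v. Because v = a, r | a. From r | g, r | gcd(g, a).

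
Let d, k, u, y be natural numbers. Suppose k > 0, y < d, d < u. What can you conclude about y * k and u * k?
y * k < u * k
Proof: y < d and d < u, thus y < u. k > 0, so y * k < u * k.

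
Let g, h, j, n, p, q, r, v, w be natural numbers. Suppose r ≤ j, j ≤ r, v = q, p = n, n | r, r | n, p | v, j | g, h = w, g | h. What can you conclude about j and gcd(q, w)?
j | gcd(q, w)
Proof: From r ≤ j and j ≤ r, r = j. n | r and r | n, hence n = r. Since p = n, p = r. p | v, so r | v. v = q, so r | q. Since r = j, j | q. h = w and g | h, hence g | w. Since j | g, j | w. Since j | q, j | gcd(q, w).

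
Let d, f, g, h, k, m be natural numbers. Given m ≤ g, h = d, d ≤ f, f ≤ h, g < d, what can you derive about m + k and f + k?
m + k < f + k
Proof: From h = d and f ≤ h, f ≤ d. d ≤ f, so d = f. m ≤ g and g < d, thus m < d. Since d = f, m < f. Then m + k < f + k.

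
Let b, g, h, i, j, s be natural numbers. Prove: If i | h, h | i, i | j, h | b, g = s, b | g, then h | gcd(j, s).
Since i | h and h | i, i = h. From i | j, h | j. From g = s and b | g, b | s. Since h | b, h | s. h | j, so h | gcd(j, s).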